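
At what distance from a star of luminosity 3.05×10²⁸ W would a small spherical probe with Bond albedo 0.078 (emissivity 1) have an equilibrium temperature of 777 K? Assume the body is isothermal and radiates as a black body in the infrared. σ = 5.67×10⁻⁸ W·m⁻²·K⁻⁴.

d ≈ 1.65×10¹¹ m

For an isothermal black-emitting sphere, (1−a)S·πr² = σ·4πr²·T⁴ ⇒ S = 4σT⁴/(1−a).
S = 4·5.67×10⁻⁸·(777)⁴/0.922 = 89660 W/m².
Flux falls as S = L/(4πd²), so d = √(L/(4πS)) = √(3.05×10²⁸/(4π·89660)).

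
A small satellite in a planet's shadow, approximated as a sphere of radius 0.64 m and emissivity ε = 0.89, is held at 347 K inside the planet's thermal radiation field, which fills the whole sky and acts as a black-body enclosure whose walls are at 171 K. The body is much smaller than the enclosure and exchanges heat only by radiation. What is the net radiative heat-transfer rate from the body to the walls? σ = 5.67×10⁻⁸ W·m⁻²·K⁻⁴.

P_net ≈ 3540 W

For a small grey body in a large enclosure: P_net = εσA(T_body⁴ − T_wall⁴).
A = 4πr² = 5.147 m²; T_body⁴ − T_wall⁴ = 1.450×10¹⁰ − 8.550×10⁸ = 1.364×10¹⁰ K⁴.
|P_net| = 0.89·5.67×10⁻⁸·5.147·1.364×10¹⁰.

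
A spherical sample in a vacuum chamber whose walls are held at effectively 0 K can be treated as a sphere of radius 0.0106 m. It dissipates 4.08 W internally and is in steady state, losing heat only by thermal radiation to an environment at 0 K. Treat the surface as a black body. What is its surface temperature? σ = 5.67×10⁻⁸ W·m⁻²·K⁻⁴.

T ≈ 475 K

Steady state: internal power = radiated power, P = εσA T⁴.
Radiating area A = 4πr² = 0.001412 m².
T⁴ = P/(εσA) = 4.08/(1.0·5.67×10⁻⁸·0.001412) = 5.096×10¹⁰ K⁴.
T = (5.096×10¹⁰)^(1/4).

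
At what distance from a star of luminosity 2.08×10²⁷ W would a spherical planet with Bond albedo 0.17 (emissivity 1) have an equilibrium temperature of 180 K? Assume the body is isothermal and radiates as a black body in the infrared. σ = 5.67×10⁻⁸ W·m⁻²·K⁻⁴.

d ≈ 7.60×10¹¹ m

For an isothermal black-emitting sphere, (1−a)S·πr² = σ·4πr²·T⁴ ⇒ S = 4σT⁴/(1−a).
S = 4·5.67×10⁻⁸·(180)⁴/0.830 = 286.9 W/m².
Flux falls as S = L/(4πd²), so d = √(L/(4πS)) = √(2.08×10²⁷/(4π·286.9)).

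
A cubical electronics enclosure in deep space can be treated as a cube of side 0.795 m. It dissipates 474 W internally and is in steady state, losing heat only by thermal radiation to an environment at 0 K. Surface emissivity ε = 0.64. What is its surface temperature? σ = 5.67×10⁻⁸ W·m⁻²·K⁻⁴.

Steady state: internal power = radiated power, P = εσA T⁴.
Radiating area A = 6L² = 3.792 m².
T⁴ = P/(εσA) = 474/(0.64·5.67×10⁻⁸·3.792) = 3.445×10⁹ K⁴.
T = (3.445×10⁹)^(1/4).

T ≈ 242 K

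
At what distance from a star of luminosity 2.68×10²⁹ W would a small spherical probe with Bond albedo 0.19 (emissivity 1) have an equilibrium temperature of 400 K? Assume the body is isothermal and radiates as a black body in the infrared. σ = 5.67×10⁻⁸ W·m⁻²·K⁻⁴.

d ≈ 1.72×10¹² m

For an isothermal black-emitting sphere, (1−a)S·πr² = σ·4πr²·T⁴ ⇒ S = 4σT⁴/(1−a).
S = 4·5.67×10⁻⁸·(400)⁴/0.810 = 7168 W/m².
Flux falls as S = L/(4πd²), so d = √(L/(4πS)) = √(2.68×10²⁹/(4π·7168)).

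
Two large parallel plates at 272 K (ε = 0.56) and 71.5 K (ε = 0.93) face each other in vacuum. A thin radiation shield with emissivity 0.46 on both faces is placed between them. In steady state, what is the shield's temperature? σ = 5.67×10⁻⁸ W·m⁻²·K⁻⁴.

In steady state the net flux on the hot side equals that on the cold side.
σ(T₁⁴−T_s⁴)/D₁ = σ(T_s⁴−T₂⁴)/D₂, with D₁ = 1/ε₁+1/ε_s−1 = 2.960, D₂ = 1/ε_s+1/ε₂−1 = 2.249.
Solve for T_s⁴: T_s⁴ = (D₂·T₁⁴ + D₁·T₂⁴)/(D₁+D₂) = 2.378×10⁹ K⁴.

T_s ≈ 221 K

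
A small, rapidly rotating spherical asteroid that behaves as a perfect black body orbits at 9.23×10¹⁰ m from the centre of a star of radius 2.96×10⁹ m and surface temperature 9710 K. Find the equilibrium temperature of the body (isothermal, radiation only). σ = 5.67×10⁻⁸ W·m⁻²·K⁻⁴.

The star's surface emits σT_*⁴; at distance d the flux is S = σT_*⁴(R_*/d)².
S = 5.67×10⁻⁸·(9710)⁴·(2.96×10⁹/9.23×10¹⁰)² = 5.184×10⁵ W/m².
For an isothermal sphere T⁴ = (1−a)S/(4σ) = 2.286×10¹² K⁴.

T ≈ 1230 K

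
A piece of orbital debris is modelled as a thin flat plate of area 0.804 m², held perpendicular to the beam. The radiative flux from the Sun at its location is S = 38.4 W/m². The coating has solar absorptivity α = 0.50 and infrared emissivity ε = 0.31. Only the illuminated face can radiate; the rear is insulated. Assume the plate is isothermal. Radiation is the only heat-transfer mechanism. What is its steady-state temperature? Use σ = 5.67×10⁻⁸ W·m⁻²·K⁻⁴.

At equilibrium, absorbed power = emitted power.
Absorbing cross-section = A = 0.8040 m²; emitting surface = A = 0.8040 m² (ratio 1).
αS·A_cross = εσ·A_surf·T⁴  ⇒  T⁴ = αS/(ε·1σ).
T⁴ = 0.500·38.4/(0.31·1·5.67×10⁻⁸) = 1.092×10⁹ K⁴.
T = (1.092×10⁹)^(1/4).

T ≈ 182 K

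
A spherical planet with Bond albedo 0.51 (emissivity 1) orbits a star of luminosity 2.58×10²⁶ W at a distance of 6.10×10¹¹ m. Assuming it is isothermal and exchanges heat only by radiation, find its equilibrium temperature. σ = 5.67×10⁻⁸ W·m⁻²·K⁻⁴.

T ≈ 104 K

First find the stellar flux at distance d: S = L/(4πd²) = 2.58×10²⁶/(4π·(6.10×10¹¹)²) = 55.18 W/m².
For an isothermal sphere, absorbed (1−a)S·πr² = emitted σ·4πr²·T⁴, so T⁴ = (1−a)S/(4σ).
T⁴ = 0.490·55.18/(4·5.67×10⁻⁸) = 1.192×10⁸ K⁴.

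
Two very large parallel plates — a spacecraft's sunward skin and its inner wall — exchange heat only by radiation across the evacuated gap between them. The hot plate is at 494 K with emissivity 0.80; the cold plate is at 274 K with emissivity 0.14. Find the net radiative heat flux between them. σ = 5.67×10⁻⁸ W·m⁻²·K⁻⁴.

q ≈ 414 W/m²

For two infinite grey parallel plates, q = σ(T₁⁴ − T₂⁴)/(1/ε₁ + 1/ε₂ − 1).
T₁⁴ − T₂⁴ = 5.955×10¹⁰ − 5.636×10⁹ = 5.392×10¹⁰ K⁴.
1/ε₁ + 1/ε₂ − 1 = 1.250 + 7.143 − 1 = 7.393.
q = 5.67×10⁻⁸ × 5.392×10¹⁰ / 7.393.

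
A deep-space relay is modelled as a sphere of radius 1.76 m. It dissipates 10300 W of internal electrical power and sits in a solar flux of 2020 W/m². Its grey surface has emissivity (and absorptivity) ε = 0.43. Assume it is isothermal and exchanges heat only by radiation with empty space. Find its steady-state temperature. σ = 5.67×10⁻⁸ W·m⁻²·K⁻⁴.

At steady state, absorbed solar power + internal power = radiated power.
Absorbed: α·S·A_cross = 0.43·2020·9.731 = 8453 W (cross-section πr²).
Total input = 8453 + 10300 = 18750 W.
Radiated: εσ·A_surf·T⁴ with A_surf = 4πr² = 38.93 m².
T⁴ = 18750/(0.43·5.67×10⁻⁸·38.93) = 1.976×10¹⁰ K⁴.

T ≈ 375 K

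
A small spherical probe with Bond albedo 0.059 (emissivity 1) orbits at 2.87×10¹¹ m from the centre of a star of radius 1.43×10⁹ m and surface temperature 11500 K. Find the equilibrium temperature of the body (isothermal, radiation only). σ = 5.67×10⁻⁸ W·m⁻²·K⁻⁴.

The star's surface emits σT_*⁴; at distance d the flux is S = σT_*⁴(R_*/d)².
S = 5.67×10⁻⁸·(11500)⁴·(1.43×10⁹/2.87×10¹¹)² = 24620 W/m².
For an isothermal sphere T⁴ = (1−a)S/(4σ) = 1.021×10¹¹ K⁴.

T ≈ 565 K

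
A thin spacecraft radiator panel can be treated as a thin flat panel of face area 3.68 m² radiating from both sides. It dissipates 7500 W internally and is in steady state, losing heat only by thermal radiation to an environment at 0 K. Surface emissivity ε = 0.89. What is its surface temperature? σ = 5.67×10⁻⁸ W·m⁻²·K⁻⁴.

Steady state: internal power = radiated power, P = εσA T⁴.
Radiating area A = 2·3.68 = 7.360 m².
T⁴ = P/(εσA) = 7500/(0.89·5.67×10⁻⁸·7.360) = 2.019×10¹⁰ K⁴.
T = (2.019×10¹⁰)^(1/4).

T ≈ 377 K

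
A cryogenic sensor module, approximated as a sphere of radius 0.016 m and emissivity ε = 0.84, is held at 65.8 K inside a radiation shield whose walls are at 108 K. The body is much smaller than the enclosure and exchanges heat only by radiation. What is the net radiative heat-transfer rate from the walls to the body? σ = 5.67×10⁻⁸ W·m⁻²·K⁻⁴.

For a small grey body in a large enclosure: P_net = εσA(T_body⁴ − T_wall⁴).
A = 4πr² = 0.003217 m²; T_body⁴ − T_wall⁴ = 1.875×10⁷ − 1.360×10⁸ = -1.173×10⁸ K⁴.
|P_net| = 0.84·5.67×10⁻⁸·0.003217·1.173×10⁸.

P_net ≈ 0.0180 W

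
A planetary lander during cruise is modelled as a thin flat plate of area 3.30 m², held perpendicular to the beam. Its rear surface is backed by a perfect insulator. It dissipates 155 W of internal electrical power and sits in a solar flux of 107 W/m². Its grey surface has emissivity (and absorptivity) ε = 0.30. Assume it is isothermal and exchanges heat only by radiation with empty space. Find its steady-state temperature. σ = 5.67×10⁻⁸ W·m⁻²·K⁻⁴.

At steady state, absorbed solar power + internal power = radiated power.
Absorbed: α·S·A_cross = 0.30·107·3.300 = 105.9 W (cross-section A).
Total input = 105.9 + 155 = 260.9 W.
Radiated: εσ·A_surf·T⁴ with A_surf = A = 3.300 m².
T⁴ = 260.9/(0.30·5.67×10⁻⁸·3.300) = 4.648×10⁹ K⁴.

T ≈ 261 K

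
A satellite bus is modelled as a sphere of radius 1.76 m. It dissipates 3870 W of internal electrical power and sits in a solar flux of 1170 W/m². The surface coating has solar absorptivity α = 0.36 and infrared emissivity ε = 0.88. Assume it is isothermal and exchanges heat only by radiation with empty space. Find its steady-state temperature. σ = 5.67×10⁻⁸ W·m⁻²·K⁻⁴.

At steady state, absorbed solar power + internal power = radiated power.
Absorbed: α·S·A_cross = 0.36·1170·9.731 = 4099 W (cross-section πr²).
Total input = 4099 + 3870 = 7969 W.
Radiated: εσ·A_surf·T⁴ with A_surf = 4πr² = 38.93 m².
T⁴ = 7969/(0.88·5.67×10⁻⁸·38.93) = 4.103×10⁹ K⁴.

T ≈ 253 K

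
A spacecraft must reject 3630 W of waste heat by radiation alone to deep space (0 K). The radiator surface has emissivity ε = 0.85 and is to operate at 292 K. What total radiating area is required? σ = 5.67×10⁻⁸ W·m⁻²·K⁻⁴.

A ≈ 10.4 m²

P = εσA T⁴ ⇒ A = P/(εσT⁴).
T⁴ = 7.270×10⁹ K⁴.
A = 3630/(0.85 × 5.67×10⁻⁸ × 7.270×10⁹).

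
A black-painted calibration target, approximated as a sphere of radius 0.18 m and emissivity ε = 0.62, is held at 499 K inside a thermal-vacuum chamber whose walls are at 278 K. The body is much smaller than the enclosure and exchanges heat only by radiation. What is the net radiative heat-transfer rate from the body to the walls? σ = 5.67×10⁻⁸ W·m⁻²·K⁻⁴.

P_net ≈ 802 W

For a small grey body in a large enclosure: P_net = εσA(T_body⁴ − T_wall⁴).
A = 4πr² = 0.4072 m²; T_body⁴ − T_wall⁴ = 6.200×10¹⁰ − 5.973×10⁹ = 5.603×10¹⁰ K⁴.
|P_net| = 0.62·5.67×10⁻⁸·0.4072·5.603×10¹⁰.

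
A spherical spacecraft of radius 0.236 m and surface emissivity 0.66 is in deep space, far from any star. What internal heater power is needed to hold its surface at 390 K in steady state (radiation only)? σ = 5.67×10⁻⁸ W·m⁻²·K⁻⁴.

P = εσ·4πr²·T⁴.
4πr² = 0.6999 m²; T⁴ = 2.313×10¹⁰ K⁴.
P = 0.66·5.67×10⁻⁸·0.6999·2.313×10¹⁰.

P ≈ 606 W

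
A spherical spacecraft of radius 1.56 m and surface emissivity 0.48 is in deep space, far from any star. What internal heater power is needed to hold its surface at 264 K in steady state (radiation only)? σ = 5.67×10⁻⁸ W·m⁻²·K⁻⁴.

P ≈ 4040 W

P = εσ·4πr²·T⁴.
4πr² = 30.58 m²; T⁴ = 4.858×10⁹ K⁴.
P = 0.48·5.67×10⁻⁸·30.58·4.858×10⁹.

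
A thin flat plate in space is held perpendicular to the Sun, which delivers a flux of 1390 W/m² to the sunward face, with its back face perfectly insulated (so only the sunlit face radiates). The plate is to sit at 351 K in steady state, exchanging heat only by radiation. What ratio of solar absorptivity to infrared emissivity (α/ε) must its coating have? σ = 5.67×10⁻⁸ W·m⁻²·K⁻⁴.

Balance: αS·A = εσ·1A·T⁴ ⇒ α/ε = σT⁴/S.
α/ε = 5.67×10⁻⁸·(351)⁴/1390 = 5.67×10⁻⁸·1.518×10¹⁰/1390.

α/ε ≈ 0.619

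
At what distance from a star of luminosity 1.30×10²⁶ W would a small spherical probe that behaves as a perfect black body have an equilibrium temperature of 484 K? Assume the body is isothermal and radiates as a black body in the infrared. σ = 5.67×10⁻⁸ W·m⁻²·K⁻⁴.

d ≈ 2.88×10¹⁰ m

For an isothermal black-emitting sphere, (1−a)S·πr² = σ·4πr²·T⁴ ⇒ S = 4σT⁴/(1−a).
S = 4·5.67×10⁻⁸·(484)⁴/1.00 = 12450 W/m².
Flux falls as S = L/(4πd²), so d = √(L/(4πS)) = √(1.30×10²⁶/(4π·12450)).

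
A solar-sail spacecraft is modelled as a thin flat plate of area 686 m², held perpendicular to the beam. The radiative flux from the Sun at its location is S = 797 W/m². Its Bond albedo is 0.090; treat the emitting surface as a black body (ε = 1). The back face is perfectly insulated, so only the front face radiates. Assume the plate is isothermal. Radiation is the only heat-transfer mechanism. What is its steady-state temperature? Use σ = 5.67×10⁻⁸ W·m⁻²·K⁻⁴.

At equilibrium, absorbed power = emitted power.
Absorbing cross-section = A = 686.0 m²; emitting surface = A = 686.0 m² (ratio 1).
(1−a)S·A_cross = εσ·A_surf·T⁴  ⇒  T⁴ = (1−a)S/(1σ).
T⁴ = 0.910·797/(1·5.67×10⁻⁸) = 1.279×10¹⁰ K⁴.
T = (1.279×10¹⁰)^(1/4).

T ≈ 336 K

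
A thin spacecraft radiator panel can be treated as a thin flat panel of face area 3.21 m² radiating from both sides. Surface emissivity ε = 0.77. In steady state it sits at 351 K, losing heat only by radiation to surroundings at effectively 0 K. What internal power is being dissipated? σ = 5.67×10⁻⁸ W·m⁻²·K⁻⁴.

P ≈ 4250 W

Steady state: P = εσA T⁴.
A = 2·3.21 = 6.420 m²; T⁴ = (351)⁴ = 1.518×10¹⁰ K⁴.
P = 0.77 × 5.67×10⁻⁸ × 6.420 × 1.518×10¹⁰.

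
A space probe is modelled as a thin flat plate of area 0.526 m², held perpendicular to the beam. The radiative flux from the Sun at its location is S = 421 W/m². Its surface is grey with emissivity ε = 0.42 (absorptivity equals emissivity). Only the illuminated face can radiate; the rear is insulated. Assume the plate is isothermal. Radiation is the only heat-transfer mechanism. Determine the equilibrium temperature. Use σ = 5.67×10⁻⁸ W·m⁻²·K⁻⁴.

At equilibrium, absorbed power = emitted power.
Absorbing cross-section = A = 0.5260 m²; emitting surface = A = 0.5260 m² (ratio 1).
εS·A_cross = εσ·A_surf·T⁴  ⇒  T⁴ = S/(1σ)   (ε cancels).
T⁴ = 421/(1·5.67×10⁻⁸) = 7.425×10⁹ K⁴.
T = (7.425×10⁹)^(1/4).

T ≈ 294 K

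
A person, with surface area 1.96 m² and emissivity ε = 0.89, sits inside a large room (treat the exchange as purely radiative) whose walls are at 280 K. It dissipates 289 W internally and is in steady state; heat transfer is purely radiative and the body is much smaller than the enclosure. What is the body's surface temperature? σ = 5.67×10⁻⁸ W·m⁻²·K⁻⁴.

For a small grey body in a large enclosure, net radiated power = εσA(T⁴ − T_w⁴).
Steady state: P = εσA(T⁴ − T_w⁴) with A = 1.96 m².
T⁴ = P/(εσA) + T_w⁴ = 289/(0.89·5.67×10⁻⁸·1.960) + (280)⁴
    = 2.922×10⁹ + 6.147×10⁹ = 9.068×10⁹ K⁴.

T ≈ 309 K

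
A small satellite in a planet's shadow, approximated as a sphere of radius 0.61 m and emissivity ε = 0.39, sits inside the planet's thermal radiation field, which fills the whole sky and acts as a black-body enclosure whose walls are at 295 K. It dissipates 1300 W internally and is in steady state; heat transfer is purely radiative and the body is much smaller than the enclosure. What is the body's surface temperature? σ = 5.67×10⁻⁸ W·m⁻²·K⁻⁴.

T ≈ 377 K

For a small grey body in a large enclosure, net radiated power = εσA(T⁴ − T_w⁴).
Steady state: P = εσA(T⁴ − T_w⁴) with A = 4πr² = 4.676 m².
T⁴ = P/(εσA) + T_w⁴ = 1300/(0.39·5.67×10⁻⁸·4.676) + (295)⁴
    = 1.257×10¹⁰ + 7.573×10⁹ = 2.015×10¹⁰ K⁴.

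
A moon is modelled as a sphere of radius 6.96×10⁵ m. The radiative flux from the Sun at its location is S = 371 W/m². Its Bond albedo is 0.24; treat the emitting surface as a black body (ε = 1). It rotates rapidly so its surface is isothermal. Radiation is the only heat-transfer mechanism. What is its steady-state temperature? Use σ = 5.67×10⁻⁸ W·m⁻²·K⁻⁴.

T ≈ 188 K

At equilibrium, absorbed power = emitted power.
Absorbing cross-section = πr² = 1.522×10¹² m²; emitting surface = 4πr² = 6.087×10¹² m² (ratio 4).
(1−a)S·A_cross = εσ·A_surf·T⁴  ⇒  T⁴ = (1−a)S/(4σ).
T⁴ = 0.760·371/(4·5.67×10⁻⁸) = 1.243×10⁹ K⁴.
T = (1.243×10⁹)^(1/4).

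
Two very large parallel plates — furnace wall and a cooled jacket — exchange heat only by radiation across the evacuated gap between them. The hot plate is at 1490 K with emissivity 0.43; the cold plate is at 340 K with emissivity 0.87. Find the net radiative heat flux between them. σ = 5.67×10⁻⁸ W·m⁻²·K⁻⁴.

q ≈ 1.13×10⁵ W/m²

For two infinite grey parallel plates, q = σ(T₁⁴ − T₂⁴)/(1/ε₁ + 1/ε₂ − 1).
T₁⁴ − T₂⁴ = 4.929×10¹² − 1.336×10¹⁰ = 4.915×10¹² K⁴.
1/ε₁ + 1/ε₂ − 1 = 2.326 + 1.149 − 1 = 2.475.
q = 5.67×10⁻⁸ × 4.915×10¹² / 2.475.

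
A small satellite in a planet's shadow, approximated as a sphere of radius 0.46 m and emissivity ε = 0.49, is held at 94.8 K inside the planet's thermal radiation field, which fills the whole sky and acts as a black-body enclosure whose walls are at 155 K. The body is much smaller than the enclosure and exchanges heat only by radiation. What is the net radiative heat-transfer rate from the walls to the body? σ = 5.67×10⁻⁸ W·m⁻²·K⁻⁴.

P_net ≈ 36.7 W

For a small grey body in a large enclosure: P_net = εσA(T_body⁴ − T_wall⁴).
A = 4πr² = 2.659 m²; T_body⁴ − T_wall⁴ = 8.077×10⁷ − 5.772×10⁸ = -4.964×10⁸ K⁴.
|P_net| = 0.49·5.67×10⁻⁸·2.659·4.964×10⁸.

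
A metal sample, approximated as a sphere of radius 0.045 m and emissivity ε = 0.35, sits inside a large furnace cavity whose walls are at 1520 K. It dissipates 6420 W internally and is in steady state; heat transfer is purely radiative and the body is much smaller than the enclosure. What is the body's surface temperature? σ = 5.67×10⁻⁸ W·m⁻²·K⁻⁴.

For a small grey body in a large enclosure, net radiated power = εσA(T⁴ − T_w⁴).
Steady state: P = εσA(T⁴ − T_w⁴) with A = 4πr² = 0.02545 m².
T⁴ = P/(εσA) + T_w⁴ = 6420/(0.35·5.67×10⁻⁸·0.02545) + (1520)⁴
    = 1.271×10¹³ + 5.338×10¹² = 1.805×10¹³ K⁴.

T ≈ 2060 K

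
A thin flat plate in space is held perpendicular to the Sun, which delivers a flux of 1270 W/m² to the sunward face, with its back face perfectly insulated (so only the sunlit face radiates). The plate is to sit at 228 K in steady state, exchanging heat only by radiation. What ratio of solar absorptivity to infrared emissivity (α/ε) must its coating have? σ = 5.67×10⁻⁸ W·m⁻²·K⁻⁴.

Balance: αS·A = εσ·1A·T⁴ ⇒ α/ε = σT⁴/S.
α/ε = 5.67×10⁻⁸·(228)⁴/1270 = 5.67×10⁻⁸·2.702×10⁹/1270.

α/ε ≈ 0.121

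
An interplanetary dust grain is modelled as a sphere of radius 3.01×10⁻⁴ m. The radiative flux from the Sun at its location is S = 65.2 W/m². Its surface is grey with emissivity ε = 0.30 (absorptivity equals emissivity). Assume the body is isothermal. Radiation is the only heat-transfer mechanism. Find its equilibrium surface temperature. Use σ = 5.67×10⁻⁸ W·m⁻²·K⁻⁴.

At equilibrium, absorbed power = emitted power.
Absorbing cross-section = πr² = 2.846×10⁻⁷ m²; emitting surface = 4πr² = 1.139×10⁻⁶ m² (ratio 4).
εS·A_cross = εσ·A_surf·T⁴  ⇒  T⁴ = S/(4σ)   (ε cancels).
T⁴ = 65.2/(4·5.67×10⁻⁸) = 2.875×10⁸ K⁴.
T = (2.875×10⁸)^(1/4).

T ≈ 130 K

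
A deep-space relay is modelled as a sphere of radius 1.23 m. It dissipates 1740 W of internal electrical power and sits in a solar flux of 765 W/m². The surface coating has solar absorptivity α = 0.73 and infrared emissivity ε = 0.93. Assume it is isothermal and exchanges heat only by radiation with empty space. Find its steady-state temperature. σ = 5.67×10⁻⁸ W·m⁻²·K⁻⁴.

At steady state, absorbed solar power + internal power = radiated power.
Absorbed: α·S·A_cross = 0.73·765·4.753 = 2654 W (cross-section πr²).
Total input = 2654 + 1740 = 4394 W.
Radiated: εσ·A_surf·T⁴ with A_surf = 4πr² = 19.01 m².
T⁴ = 4394/(0.93·5.67×10⁻⁸·19.01) = 4.383×10⁹ K⁴.

T ≈ 257 K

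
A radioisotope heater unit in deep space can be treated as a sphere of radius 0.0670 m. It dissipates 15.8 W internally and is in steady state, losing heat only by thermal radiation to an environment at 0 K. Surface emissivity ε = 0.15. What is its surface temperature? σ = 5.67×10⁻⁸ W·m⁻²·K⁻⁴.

T ≈ 426 K

Steady state: internal power = radiated power, P = εσA T⁴.
Radiating area A = 4πr² = 0.05641 m².
T⁴ = P/(εσA) = 15.8/(0.15·5.67×10⁻⁸·0.05641) = 3.293×10¹⁰ K⁴.
T = (3.293×10¹⁰)^(1/4).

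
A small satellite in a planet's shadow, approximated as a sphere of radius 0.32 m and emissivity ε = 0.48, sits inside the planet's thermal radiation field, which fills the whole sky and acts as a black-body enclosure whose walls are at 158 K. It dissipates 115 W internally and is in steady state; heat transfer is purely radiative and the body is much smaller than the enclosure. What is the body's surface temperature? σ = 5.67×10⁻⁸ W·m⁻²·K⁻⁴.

For a small grey body in a large enclosure, net radiated power = εσA(T⁴ − T_w⁴).
Steady state: P = εσA(T⁴ − T_w⁴) with A = 4πr² = 1.287 m².
T⁴ = P/(εσA) + T_w⁴ = 115/(0.48·5.67×10⁻⁸·1.287) + (158)⁴
    = 3.284×10⁹ + 6.232×10⁸ = 3.907×10⁹ K⁴.

T ≈ 250 K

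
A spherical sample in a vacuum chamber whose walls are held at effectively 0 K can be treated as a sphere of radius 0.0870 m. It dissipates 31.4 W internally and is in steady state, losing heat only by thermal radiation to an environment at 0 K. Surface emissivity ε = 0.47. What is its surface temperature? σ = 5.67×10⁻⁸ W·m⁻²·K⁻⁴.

T ≈ 334 K

Steady state: internal power = radiated power, P = εσA T⁴.
Radiating area A = 4πr² = 0.09511 m².
T⁴ = P/(εσA) = 31.4/(0.47·5.67×10⁻⁸·0.09511) = 1.239×10¹⁰ K⁴.
T = (1.239×10¹⁰)^(1/4).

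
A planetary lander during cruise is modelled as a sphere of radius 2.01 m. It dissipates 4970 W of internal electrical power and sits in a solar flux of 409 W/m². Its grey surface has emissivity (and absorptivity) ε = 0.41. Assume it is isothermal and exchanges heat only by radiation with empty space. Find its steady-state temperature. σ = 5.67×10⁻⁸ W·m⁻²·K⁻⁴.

At steady state, absorbed solar power + internal power = radiated power.
Absorbed: α·S·A_cross = 0.41·409·12.69 = 2128 W (cross-section πr²).
Total input = 2128 + 4970 = 7098 W.
Radiated: εσ·A_surf·T⁴ with A_surf = 4πr² = 50.77 m².
T⁴ = 7098/(0.41·5.67×10⁻⁸·50.77) = 6.014×10⁹ K⁴.

T ≈ 278 K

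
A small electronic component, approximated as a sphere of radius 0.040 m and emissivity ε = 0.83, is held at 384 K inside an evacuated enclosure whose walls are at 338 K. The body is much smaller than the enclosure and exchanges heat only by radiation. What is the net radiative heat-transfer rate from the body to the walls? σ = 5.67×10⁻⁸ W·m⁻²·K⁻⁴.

P_net ≈ 8.22 W

For a small grey body in a large enclosure: P_net = εσA(T_body⁴ − T_wall⁴).
A = 4πr² = 0.02011 m²; T_body⁴ − T_wall⁴ = 2.174×10¹⁰ − 1.305×10¹⁰ = 8.692×10⁹ K⁴.
|P_net| = 0.83·5.67×10⁻⁸·0.02011·8.692×10⁹.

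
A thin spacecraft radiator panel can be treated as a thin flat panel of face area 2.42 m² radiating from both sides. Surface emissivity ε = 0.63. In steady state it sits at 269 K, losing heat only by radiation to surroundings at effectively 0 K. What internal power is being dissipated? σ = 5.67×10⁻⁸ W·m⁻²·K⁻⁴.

P ≈ 905 W

Steady state: P = εσA T⁴.
A = 2·2.42 = 4.840 m²; T⁴ = (269)⁴ = 5.236×10⁹ K⁴.
P = 0.63 × 5.67×10⁻⁸ × 4.840 × 5.236×10⁹.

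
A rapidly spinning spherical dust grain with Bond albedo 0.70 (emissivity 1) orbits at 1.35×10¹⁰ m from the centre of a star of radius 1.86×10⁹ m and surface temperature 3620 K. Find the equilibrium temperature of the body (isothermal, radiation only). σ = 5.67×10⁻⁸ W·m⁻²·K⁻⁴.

T ≈ 703 K

The star's surface emits σT_*⁴; at distance d the flux is S = σT_*⁴(R_*/d)².
S = 5.67×10⁻⁸·(3620)⁴·(1.86×10⁹/1.35×10¹⁰)² = 1.848×10⁵ W/m².
For an isothermal sphere T⁴ = (1−a)S/(4σ) = 2.445×10¹¹ K⁴.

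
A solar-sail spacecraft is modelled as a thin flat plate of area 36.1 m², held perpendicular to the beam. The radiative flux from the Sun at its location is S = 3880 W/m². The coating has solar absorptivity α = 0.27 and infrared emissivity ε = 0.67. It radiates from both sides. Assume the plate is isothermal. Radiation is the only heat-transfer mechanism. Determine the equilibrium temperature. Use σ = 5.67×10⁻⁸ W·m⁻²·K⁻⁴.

At equilibrium, absorbed power = emitted power.
Absorbing cross-section = A = 36.10 m²; emitting surface = 2A = 72.20 m² (ratio 2).
αS·A_cross = εσ·A_surf·T⁴  ⇒  T⁴ = αS/(ε·2σ).
T⁴ = 0.270·3880/(0.67·2·5.67×10⁻⁸) = 1.379×10¹⁰ K⁴.
T = (1.379×10¹⁰)^(1/4).

T ≈ 343 K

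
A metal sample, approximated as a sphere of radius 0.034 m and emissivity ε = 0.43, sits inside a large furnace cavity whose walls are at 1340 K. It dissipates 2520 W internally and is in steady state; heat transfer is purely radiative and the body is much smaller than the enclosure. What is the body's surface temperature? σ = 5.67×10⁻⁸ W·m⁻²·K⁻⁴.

For a small grey body in a large enclosure, net radiated power = εσA(T⁴ − T_w⁴).
Steady state: P = εσA(T⁴ − T_w⁴) with A = 4πr² = 0.01453 m².
T⁴ = P/(εσA) + T_w⁴ = 2520/(0.43·5.67×10⁻⁸·0.01453) + (1340)⁴
    = 7.115×10¹² + 3.224×10¹² = 1.034×10¹³ K⁴.

T ≈ 1790 K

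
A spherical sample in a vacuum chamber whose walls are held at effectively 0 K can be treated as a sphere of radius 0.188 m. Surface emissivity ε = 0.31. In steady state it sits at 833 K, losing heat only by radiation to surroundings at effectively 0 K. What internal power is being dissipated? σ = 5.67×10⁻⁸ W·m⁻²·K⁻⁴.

P ≈ 3760 W

Steady state: P = εσA T⁴.
A = 4πr² = 0.4441 m²; T⁴ = (833)⁴ = 4.815×10¹¹ K⁴.
P = 0.31 × 5.67×10⁻⁸ × 0.4441 × 4.815×10¹¹.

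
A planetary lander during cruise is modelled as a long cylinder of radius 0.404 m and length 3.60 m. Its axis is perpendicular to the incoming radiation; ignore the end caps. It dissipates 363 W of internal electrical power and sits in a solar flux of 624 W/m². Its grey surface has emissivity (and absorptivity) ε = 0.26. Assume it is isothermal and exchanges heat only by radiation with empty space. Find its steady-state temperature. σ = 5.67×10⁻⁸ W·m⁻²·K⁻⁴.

At steady state, absorbed solar power + internal power = radiated power.
Absorbed: α·S·A_cross = 0.26·624·2.909 = 471.9 W (cross-section 2rL).
Total input = 471.9 + 363 = 834.9 W.
Radiated: εσ·A_surf·T⁴ with A_surf = 2πrL = 9.138 m².
T⁴ = 834.9/(0.26·5.67×10⁻⁸·9.138) = 6.198×10⁹ K⁴.

T ≈ 281 K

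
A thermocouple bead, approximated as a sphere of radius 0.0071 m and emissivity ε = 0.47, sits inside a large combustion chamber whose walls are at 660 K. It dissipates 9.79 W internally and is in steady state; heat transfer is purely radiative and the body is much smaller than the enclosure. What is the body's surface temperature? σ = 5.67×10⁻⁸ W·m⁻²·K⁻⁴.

For a small grey body in a large enclosure, net radiated power = εσA(T⁴ − T_w⁴).
Steady state: P = εσA(T⁴ − T_w⁴) with A = 4πr² = 6.335×10⁻⁴ m².
T⁴ = P/(εσA) + T_w⁴ = 9.79/(0.47·5.67×10⁻⁸·6.335×10⁻⁴) + (660)⁴
    = 5.799×10¹¹ + 1.897×10¹¹ = 7.697×10¹¹ K⁴.

T ≈ 937 K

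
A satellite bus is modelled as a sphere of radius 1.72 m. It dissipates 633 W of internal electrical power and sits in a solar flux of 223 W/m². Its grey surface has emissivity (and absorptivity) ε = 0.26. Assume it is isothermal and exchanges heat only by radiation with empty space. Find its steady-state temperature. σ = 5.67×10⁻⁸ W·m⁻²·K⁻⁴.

At steady state, absorbed solar power + internal power = radiated power.
Absorbed: α·S·A_cross = 0.26·223·9.294 = 538.9 W (cross-section πr²).
Total input = 538.9 + 633 = 1172 W.
Radiated: εσ·A_surf·T⁴ with A_surf = 4πr² = 37.18 m².
T⁴ = 1172/(0.26·5.67×10⁻⁸·37.18) = 2.138×10⁹ K⁴.

T ≈ 215 K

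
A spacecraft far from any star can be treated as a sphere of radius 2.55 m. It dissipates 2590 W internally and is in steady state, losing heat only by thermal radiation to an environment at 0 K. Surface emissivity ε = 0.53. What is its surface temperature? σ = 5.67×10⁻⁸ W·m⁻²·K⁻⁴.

Steady state: internal power = radiated power, P = εσA T⁴.
Radiating area A = 4πr² = 81.71 m².
T⁴ = P/(εσA) = 2590/(0.53·5.67×10⁻⁸·81.71) = 1.055×10⁹ K⁴.
T = (1.055×10⁹)^(1/4).

T ≈ 180 K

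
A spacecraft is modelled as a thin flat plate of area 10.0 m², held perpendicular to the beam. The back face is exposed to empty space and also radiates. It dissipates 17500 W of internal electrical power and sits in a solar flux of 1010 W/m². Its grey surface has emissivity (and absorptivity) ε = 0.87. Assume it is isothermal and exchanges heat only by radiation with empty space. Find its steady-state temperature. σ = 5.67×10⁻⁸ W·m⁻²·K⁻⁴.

At steady state, absorbed solar power + internal power = radiated power.
Absorbed: α·S·A_cross = 0.87·1010·10.00 = 8787 W (cross-section A).
Total input = 8787 + 17500 = 26290 W.
Radiated: εσ·A_surf·T⁴ with A_surf = 2A = 20.00 m².
T⁴ = 26290/(0.87·5.67×10⁻⁸·20.00) = 2.664×10¹⁰ K⁴.

T ≈ 404 K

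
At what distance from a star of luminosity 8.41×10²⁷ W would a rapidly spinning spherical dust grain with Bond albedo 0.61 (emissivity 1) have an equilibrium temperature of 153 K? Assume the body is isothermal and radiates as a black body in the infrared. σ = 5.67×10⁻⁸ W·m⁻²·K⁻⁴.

d ≈ 1.45×10¹² m

For an isothermal black-emitting sphere, (1−a)S·πr² = σ·4πr²·T⁴ ⇒ S = 4σT⁴/(1−a).
S = 4·5.67×10⁻⁸·(153)⁴/0.390 = 318.7 W/m².
Flux falls as S = L/(4πd²), so d = √(L/(4πS)) = √(8.41×10²⁷/(4π·318.7)).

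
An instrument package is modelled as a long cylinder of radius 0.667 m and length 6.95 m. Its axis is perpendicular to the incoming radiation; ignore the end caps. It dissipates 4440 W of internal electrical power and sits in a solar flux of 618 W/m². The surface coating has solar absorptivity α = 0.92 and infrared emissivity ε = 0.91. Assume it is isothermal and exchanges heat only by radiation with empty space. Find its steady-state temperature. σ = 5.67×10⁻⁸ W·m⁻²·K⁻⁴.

T ≈ 284 K

At steady state, absorbed solar power + internal power = radiated power.
Absorbed: α·S·A_cross = 0.92·618·9.271 = 5271 W (cross-section 2rL).
Total input = 5271 + 4440 = 9711 W.
Radiated: εσ·A_surf·T⁴ with A_surf = 2πrL = 29.13 m².
T⁴ = 9711/(0.91·5.67×10⁻⁸·29.13) = 6.462×10⁹ K⁴.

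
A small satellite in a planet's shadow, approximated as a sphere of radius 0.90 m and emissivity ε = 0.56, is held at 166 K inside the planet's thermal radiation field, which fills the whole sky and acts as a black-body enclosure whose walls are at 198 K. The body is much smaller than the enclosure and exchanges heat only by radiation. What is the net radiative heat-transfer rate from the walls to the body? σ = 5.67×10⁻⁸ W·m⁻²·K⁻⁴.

P_net ≈ 251 W

For a small grey body in a large enclosure: P_net = εσA(T_body⁴ − T_wall⁴).
A = 4πr² = 10.18 m²; T_body⁴ − T_wall⁴ = 7.593×10⁸ − 1.537×10⁹ = -7.776×10⁸ K⁴.
|P_net| = 0.56·5.67×10⁻⁸·10.18·7.776×10⁸.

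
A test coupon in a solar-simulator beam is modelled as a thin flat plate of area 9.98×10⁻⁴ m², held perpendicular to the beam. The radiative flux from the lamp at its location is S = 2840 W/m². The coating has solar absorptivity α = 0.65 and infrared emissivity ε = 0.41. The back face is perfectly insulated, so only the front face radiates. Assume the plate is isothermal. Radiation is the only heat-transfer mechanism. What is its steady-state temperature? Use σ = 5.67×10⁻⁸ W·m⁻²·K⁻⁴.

At equilibrium, absorbed power = emitted power.
Absorbing cross-section = A = 9.980×10⁻⁴ m²; emitting surface = A = 9.980×10⁻⁴ m² (ratio 1).
αS·A_cross = εσ·A_surf·T⁴  ⇒  T⁴ = αS/(ε·1σ).
T⁴ = 0.650·2840/(0.41·1·5.67×10⁻⁸) = 7.941×10¹⁰ K⁴.
T = (7.941×10¹⁰)^(1/4).

T ≈ 531 K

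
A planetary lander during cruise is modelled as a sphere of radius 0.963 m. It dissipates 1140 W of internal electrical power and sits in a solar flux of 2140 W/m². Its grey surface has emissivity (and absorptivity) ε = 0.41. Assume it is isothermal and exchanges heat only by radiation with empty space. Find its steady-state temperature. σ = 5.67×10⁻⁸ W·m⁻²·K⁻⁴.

T ≈ 342 K

At steady state, absorbed solar power + internal power = radiated power.
Absorbed: α·S·A_cross = 0.41·2140·2.913 = 2556 W (cross-section πr²).
Total input = 2556 + 1140 = 3696 W.
Radiated: εσ·A_surf·T⁴ with A_surf = 4πr² = 11.65 m².
T⁴ = 3696/(0.41·5.67×10⁻⁸·11.65) = 1.364×10¹⁰ K⁴.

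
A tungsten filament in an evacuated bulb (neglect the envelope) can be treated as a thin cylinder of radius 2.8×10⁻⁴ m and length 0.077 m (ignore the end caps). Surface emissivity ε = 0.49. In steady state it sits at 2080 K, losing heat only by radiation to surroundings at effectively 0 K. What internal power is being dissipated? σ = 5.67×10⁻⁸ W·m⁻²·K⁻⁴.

P ≈ 70.4 W

Steady state: P = εσA T⁴.
A = 2πrL = 1.355×10⁻⁴ m²; T⁴ = (2080)⁴ = 1.872×10¹³ K⁴.
P = 0.49 × 5.67×10⁻⁸ × 1.355×10⁻⁴ × 1.872×10¹³.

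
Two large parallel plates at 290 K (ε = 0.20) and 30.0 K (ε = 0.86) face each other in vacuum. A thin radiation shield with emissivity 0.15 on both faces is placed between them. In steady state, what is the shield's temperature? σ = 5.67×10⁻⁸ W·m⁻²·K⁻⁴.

T_s ≈ 229 K

In steady state the net flux on the hot side equals that on the cold side.
σ(T₁⁴−T_s⁴)/D₁ = σ(T_s⁴−T₂⁴)/D₂, with D₁ = 1/ε₁+1/ε_s−1 = 10.67, D₂ = 1/ε_s+1/ε₂−1 = 6.829.
Solve for T_s⁴: T_s⁴ = (D₂·T₁⁴ + D₁·T₂⁴)/(D₁+D₂) = 2.761×10⁹ K⁴.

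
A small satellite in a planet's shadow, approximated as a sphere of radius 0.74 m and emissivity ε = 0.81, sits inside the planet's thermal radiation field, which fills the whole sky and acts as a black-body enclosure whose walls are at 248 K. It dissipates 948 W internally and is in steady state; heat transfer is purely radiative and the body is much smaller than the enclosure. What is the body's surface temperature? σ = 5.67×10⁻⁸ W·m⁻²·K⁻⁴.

T ≈ 287 K

For a small grey body in a large enclosure, net radiated power = εσA(T⁴ − T_w⁴).
Steady state: P = εσA(T⁴ − T_w⁴) with A = 4πr² = 6.881 m².
T⁴ = P/(εσA) + T_w⁴ = 948/(0.81·5.67×10⁻⁸·6.881) + (248)⁴
    = 3.000×10⁹ + 3.783×10⁹ = 6.782×10⁹ K⁴.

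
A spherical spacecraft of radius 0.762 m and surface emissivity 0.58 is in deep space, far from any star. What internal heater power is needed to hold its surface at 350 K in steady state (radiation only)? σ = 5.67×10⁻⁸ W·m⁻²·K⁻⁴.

P = εσ·4πr²·T⁴.
4πr² = 7.297 m²; T⁴ = 1.501×10¹⁰ K⁴.
P = 0.58·5.67×10⁻⁸·7.297·1.501×10¹⁰.

P ≈ 3600 W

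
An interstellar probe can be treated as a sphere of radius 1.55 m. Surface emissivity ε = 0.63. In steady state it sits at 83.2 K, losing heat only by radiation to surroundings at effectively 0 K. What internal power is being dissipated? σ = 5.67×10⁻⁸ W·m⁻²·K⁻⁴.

P ≈ 51.7 W

Steady state: P = εσA T⁴.
A = 4πr² = 30.19 m²; T⁴ = (83.2)⁴ = 4.792×10⁷ K⁴.
P = 0.63 × 5.67×10⁻⁸ × 30.19 × 4.792×10⁷.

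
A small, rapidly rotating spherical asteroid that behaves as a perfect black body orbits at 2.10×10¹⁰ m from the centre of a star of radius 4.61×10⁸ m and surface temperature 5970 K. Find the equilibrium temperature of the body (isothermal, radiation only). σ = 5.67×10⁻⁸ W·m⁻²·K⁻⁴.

T ≈ 625 K

The star's surface emits σT_*⁴; at distance d the flux is S = σT_*⁴(R_*/d)².
S = 5.67×10⁻⁸·(5970)⁴·(4.61×10⁸/2.10×10¹⁰)² = 34710 W/m².
For an isothermal sphere T⁴ = (1−a)S/(4σ) = 1.530×10¹¹ K⁴.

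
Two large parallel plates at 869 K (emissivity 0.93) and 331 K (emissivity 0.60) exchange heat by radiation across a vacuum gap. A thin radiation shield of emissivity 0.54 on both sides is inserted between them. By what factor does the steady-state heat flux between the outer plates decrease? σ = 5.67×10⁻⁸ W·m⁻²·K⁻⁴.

factor ≈ 2.55

Without shield: q₀ = σΔ(T⁴)/(1/ε₁+1/ε₂−1) with denominator 1.742.
With shield the two gaps are in series; the resistances add: (1/ε₁+1/ε_s−1)+(1/ε_s+1/ε₂−1) = 1.927+2.519 = 4.446.
Heat-flux ratio q₀/q = 4.446/1.742.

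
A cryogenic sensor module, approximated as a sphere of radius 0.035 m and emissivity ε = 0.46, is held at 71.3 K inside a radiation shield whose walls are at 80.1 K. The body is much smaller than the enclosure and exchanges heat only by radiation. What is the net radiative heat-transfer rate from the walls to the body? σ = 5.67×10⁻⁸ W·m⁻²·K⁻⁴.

For a small grey body in a large enclosure: P_net = εσA(T_body⁴ − T_wall⁴).
A = 4πr² = 0.01539 m²; T_body⁴ − T_wall⁴ = 2.584×10⁷ − 4.117×10⁷ = -1.532×10⁷ K⁴.
|P_net| = 0.46·5.67×10⁻⁸·0.01539·1.532×10⁷.

P_net ≈ 0.00615 W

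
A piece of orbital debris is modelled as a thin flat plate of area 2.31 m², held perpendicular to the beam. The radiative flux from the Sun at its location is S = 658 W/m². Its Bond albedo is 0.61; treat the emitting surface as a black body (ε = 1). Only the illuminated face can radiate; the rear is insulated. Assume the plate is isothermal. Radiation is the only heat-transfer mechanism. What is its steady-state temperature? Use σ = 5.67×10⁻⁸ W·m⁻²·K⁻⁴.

At equilibrium, absorbed power = emitted power.
Absorbing cross-section = A = 2.310 m²; emitting surface = A = 2.310 m² (ratio 1).
(1−a)S·A_cross = εσ·A_surf·T⁴  ⇒  T⁴ = (1−a)S/(1σ).
T⁴ = 0.390·658/(1·5.67×10⁻⁸) = 4.526×10⁹ K⁴.
T = (4.526×10⁹)^(1/4).

T ≈ 259 K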